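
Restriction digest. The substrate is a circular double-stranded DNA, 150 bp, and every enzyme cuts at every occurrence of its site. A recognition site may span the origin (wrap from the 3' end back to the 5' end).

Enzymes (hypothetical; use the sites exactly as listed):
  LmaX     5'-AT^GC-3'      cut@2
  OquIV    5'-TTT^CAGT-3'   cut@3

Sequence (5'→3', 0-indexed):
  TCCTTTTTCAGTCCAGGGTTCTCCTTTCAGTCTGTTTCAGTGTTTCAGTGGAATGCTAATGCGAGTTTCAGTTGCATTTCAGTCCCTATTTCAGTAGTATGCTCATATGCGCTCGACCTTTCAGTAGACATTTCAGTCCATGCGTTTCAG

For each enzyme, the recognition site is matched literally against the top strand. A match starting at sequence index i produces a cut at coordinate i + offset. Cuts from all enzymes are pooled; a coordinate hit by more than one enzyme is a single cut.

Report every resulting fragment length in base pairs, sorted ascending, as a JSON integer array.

Site scan:
  LmaX ATGC/2: at [52, 58, 98, 106, 139] ⇒ [54, 60, 100, 108, 141]
  OquIV TTTCAGT/3: at [5, 24, 34, 42, 65, 76, 88, 118, 130, 144] ⇒ [8, 27, 37, 45, 68, 79, 91, 121, 133, 147]

All cut coordinates (distinct, sorted): [8, 27, 37, 45, 54, 60, 68, 79, 91, 100, 108, 121, 133, 141, 147]

Fragment lengths:
  8→27: 19 bp
  27→37: 10 bp
  37→45: 8 bp
  45→54: 9 bp
  54→60: 6 bp
  60→68: 8 bp
  68→79: 11 bp
  79→91: 12 bp
  91→100: 9 bp
  100→108: 8 bp
  108→121: 13 bp
  121→133: 12 bp
  133→141: 8 bp
  141→147: 6 bp
  147→8 (wrap): 150-147+8 = 11 bp

[6,6,8,8,8,8,9,9,10,11,11,12,12,13,19]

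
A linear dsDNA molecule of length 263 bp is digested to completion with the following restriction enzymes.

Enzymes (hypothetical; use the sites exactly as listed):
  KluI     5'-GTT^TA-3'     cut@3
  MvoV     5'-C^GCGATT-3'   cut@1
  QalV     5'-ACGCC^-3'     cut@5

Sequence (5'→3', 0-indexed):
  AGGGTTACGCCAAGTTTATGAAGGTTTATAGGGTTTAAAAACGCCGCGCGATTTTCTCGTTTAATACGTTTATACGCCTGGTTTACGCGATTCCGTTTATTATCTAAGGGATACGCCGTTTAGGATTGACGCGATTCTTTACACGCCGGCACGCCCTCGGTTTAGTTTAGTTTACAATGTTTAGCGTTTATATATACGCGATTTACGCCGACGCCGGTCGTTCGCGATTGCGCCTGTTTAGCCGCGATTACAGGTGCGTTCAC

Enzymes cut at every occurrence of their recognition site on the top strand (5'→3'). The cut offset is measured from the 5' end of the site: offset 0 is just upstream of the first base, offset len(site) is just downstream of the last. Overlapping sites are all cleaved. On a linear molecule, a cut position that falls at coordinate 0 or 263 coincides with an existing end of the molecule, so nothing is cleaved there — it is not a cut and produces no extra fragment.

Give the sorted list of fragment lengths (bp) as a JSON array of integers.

[2,3,3,5,5,5,5,5,6,7,7,8,8,8,9,9,9,9,10,10,10,11,11,12,14,15,17,20,20]

Site scan:
  KluI GTTTA/3: at [13, 23, 32, 58, 67, 80, 94, 117, 159, 164, 169, 178, 185, 235] ⇒ [16, 26, 35, 61, 70, 83, 97, 120, 162, 167, 172, 181, 188, 238]
  MvoV CGCGATT/1: at [46, 85, 129, 196, 222, 242] ⇒ [47, 86, 130, 197, 223, 243]
  QalV ACGCC/5: at [6, 40, 73, 112, 142, 150, 204, 210] ⇒ [11, 45, 78, 117, 147, 155, 209, 215]

Pooled cuts: [11, 16, 26, 35, 45, 47, 61, 70, 78, 83, 86, 97, 117, 120, 130, 147, 155, 162, 167, 172, 181, 188, 197, 209, 215, 223, 238, 243]

Fragment lengths:
  [0,11): 11 bp
  [11,16): 5 bp
  [16,26): 10 bp
  [26,35): 9 bp
  [35,45): 10 bp
  [45,47): 2 bp
  [47,61): 14 bp
  [61,70): 9 bp
  [70,78): 8 bp
  [78,83): 5 bp
  [83,86): 3 bp
  [86,97): 11 bp
  [97,117): 20 bp
  [117,120): 3 bp
  [120,130): 10 bp
  [130,147): 17 bp
  [147,155): 8 bp
  [155,162): 7 bp
  [162,167): 5 bp
  [167,172): 5 bp
  [172,181): 9 bp
  [181,188): 7 bp
  [188,197): 9 bp
  [197,209): 12 bp
  [209,215): 6 bp
  [215,223): 8 bp
  [223,238): 15 bp
  [238,243): 5 bp
  [243,263): 20 bp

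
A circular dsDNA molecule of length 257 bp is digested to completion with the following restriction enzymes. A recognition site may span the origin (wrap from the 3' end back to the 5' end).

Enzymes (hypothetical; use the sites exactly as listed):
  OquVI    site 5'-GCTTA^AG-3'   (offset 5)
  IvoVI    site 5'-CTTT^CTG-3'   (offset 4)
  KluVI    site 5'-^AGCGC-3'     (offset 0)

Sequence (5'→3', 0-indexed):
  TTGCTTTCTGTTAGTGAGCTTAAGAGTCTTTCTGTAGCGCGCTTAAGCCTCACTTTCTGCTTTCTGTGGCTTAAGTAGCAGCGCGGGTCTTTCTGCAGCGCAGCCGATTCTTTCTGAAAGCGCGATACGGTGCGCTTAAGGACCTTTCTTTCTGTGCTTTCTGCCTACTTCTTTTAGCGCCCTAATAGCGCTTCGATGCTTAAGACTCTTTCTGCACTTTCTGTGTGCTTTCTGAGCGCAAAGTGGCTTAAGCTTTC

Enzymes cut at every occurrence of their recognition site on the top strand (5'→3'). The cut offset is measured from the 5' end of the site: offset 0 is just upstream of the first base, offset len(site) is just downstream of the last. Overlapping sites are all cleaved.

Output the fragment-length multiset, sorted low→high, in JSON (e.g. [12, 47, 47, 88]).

[3,4,4,5,6,7,9,9,9,9,10,10,11,11,11,13,13,14,15,15,16,16,17,20]

Per-enzyme occurrences:
  OquVI GCTTAAG/5: at [17, 40, 68, 133, 197, 245] ⇒ [22, 45, 73, 138, 202, 250]
  IvoVI CTTTCTG/4: at [3, 27, 52, 59, 88, 109, 147, 156, 207, 216, 227] ⇒ [7, 31, 56, 63, 92, 113, 151, 160, 211, 220, 231]
  KluVI AGCGC/0: at [35, 79, 96, 118, 175, 186, 234] ⇒ [35, 79, 96, 118, 175, 186, 234]

All cut coordinates (distinct, sorted): [7, 22, 31, 35, 45, 56, 63, 73, 79, 92, 96, 113, 118, 138, 151, 160, 175, 186, 202, 211, 220, 231, 234, 250]

Fragment lengths:
  7→22: 15 bp
  22→31: 9 bp
  31→35: 4 bp
  35→45: 10 bp
  45→56: 11 bp
  56→63: 7 bp
  63→73: 10 bp
  73→79: 6 bp
  79→92: 13 bp
  92→96: 4 bp
  96→113: 17 bp
  113→118: 5 bp
  118→138: 20 bp
  138→151: 13 bp
  151→160: 9 bp
  160→175: 15 bp
  175→186: 11 bp
  186→202: 16 bp
  202→211: 9 bp
  211→220: 9 bp
  220→231: 11 bp
  231→234: 3 bp
  234→250: 16 bp
  250→7 (wrap): 257-250+7 = 14 bp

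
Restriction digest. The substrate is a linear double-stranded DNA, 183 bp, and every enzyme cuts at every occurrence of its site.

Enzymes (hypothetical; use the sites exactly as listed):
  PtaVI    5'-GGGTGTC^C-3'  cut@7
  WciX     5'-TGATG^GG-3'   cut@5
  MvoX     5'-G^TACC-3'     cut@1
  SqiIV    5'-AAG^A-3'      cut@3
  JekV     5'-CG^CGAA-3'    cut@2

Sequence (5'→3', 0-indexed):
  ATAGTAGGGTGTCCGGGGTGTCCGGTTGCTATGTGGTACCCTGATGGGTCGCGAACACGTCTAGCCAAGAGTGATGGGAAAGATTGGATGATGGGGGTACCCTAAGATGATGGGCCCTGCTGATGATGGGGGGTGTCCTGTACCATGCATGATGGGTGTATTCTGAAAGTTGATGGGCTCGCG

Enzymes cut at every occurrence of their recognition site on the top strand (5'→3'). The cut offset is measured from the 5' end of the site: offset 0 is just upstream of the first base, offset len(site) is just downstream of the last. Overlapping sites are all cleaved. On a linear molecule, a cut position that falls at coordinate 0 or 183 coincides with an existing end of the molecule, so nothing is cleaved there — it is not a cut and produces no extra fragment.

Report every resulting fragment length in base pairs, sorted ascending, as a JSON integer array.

Per-enzyme occurrences:
  PtaVI (GGGTGTCC, off=7): starts [6, 15, 130] → cuts [13, 22, 137]
  WciX (TGATGGG, off=5): starts [41, 71, 88, 107, 123, 149, 170] → cuts [46, 76, 93, 112, 128, 154, 175]
  MvoX (GTACC, off=1): starts [35, 96, 139] → cuts [36, 97, 140]
  SqiIV (AAGA, off=3): starts [66, 79, 103] → cuts [69, 82, 106]
  JekV (CGCGAA, off=2): starts [49] → cuts [51]

All cut coordinates (distinct, sorted): [13, 22, 36, 46, 51, 69, 76, 82, 93, 97, 106, 112, 128, 137, 140, 154, 175]

Fragment lengths:
  [0,13): 13 bp
  [13,22): 9 bp
  [22,36): 14 bp
  [36,46): 10 bp
  [46,51): 5 bp
  [51,69): 18 bp
  [69,76): 7 bp
  [76,82): 6 bp
  [82,93): 11 bp
  [93,97): 4 bp
  [97,106): 9 bp
  [106,112): 6 bp
  [112,128): 16 bp
  [128,137): 9 bp
  [137,140): 3 bp
  [140,154): 14 bp
  [154,175): 21 bp
  [175,183): 8 bp

[3,4,5,6,6,7,8,9,9,9,10,11,13,14,14,16,18,21]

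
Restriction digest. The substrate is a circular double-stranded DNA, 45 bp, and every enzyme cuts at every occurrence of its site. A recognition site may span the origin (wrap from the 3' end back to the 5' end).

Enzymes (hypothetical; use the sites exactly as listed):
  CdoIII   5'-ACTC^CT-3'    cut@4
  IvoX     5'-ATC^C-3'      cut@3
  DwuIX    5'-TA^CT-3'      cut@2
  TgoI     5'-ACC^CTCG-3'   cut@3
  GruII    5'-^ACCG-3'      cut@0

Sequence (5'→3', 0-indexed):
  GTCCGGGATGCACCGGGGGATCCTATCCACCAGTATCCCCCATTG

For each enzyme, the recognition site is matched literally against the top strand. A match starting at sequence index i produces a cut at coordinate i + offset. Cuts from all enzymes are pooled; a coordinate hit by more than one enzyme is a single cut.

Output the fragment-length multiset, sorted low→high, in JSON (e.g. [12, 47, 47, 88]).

Per-enzyme occurrences:
  CdoIII (ACTCCT, off=4): no sites
  IvoX (ATCC, off=3): starts [19, 24, 34] → cuts [22, 27, 37]
  DwuIX (TACT, off=2): no sites
  TgoI (ACCCTCG, off=3): no sites
  GruII (ACCG, off=0): starts [11] → cuts [11]

Pooled cuts: [11, 22, 27, 37]

Fragment lengths:
  11→22: 11 bp
  22→27: 5 bp
  27→37: 10 bp
  37→11 (wrap): 45-37+11 = 19 bp

[5,10,11,19]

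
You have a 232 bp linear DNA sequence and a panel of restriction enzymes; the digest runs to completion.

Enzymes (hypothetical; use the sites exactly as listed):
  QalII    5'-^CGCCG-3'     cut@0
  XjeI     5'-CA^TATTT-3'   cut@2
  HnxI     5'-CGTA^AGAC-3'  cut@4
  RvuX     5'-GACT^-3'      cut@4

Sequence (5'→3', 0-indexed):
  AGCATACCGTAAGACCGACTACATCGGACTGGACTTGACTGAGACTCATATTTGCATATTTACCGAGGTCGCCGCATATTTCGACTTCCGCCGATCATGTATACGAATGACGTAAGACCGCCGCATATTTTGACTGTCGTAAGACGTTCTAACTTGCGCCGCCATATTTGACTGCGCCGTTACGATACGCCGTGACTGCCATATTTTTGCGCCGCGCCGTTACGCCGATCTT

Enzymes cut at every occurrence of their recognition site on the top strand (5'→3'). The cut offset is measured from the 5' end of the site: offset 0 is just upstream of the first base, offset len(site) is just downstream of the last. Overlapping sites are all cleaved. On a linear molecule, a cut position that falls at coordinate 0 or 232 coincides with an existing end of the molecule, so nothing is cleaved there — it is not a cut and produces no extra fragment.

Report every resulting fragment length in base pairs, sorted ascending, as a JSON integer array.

Site scan:
  QalII (CGCCG, off=0): starts [69, 88, 118, 156, 174, 187, 209, 214, 222] → cuts [69, 88, 118, 156, 174, 187, 209, 214, 222]
  XjeI (CATATTT, off=2): starts [46, 54, 74, 123, 162, 199] → cuts [48, 56, 76, 125, 164, 201]
  HnxI (CGTAAGAC, off=4): starts [7, 110, 137] → cuts [11, 114, 141]
  RvuX (GACT, off=4): starts [16, 26, 31, 36, 42, 82, 131, 169, 193] → cuts [20, 30, 35, 40, 46, 86, 135, 173, 197]

All cut coordinates (distinct, sorted): [11, 20, 30, 35, 40, 46, 48, 56, 69, 76, 86, 88, 114, 118, 125, 135, 141, 156, 164, 173, 174, 187, 197, 201, 209, 214, 222]

Fragments:
  [0,11): 11 bp
  [11,20): 9 bp
  [20,30): 10 bp
  [30,35): 5 bp
  [35,40): 5 bp
  [40,46): 6 bp
  [46,48): 2 bp
  [48,56): 8 bp
  [56,69): 13 bp
  [69,76): 7 bp
  [76,86): 10 bp
  [86,88): 2 bp
  [88,114): 26 bp
  [114,118): 4 bp
  [118,125): 7 bp
  [125,135): 10 bp
  [135,141): 6 bp
  [141,156): 15 bp
  [156,164): 8 bp
  [164,173): 9 bp
  [173,174): 1 bp
  [174,187): 13 bp
  [187,197): 10 bp
  [197,201): 4 bp
  [201,209): 8 bp
  [209,214): 5 bp
  [214,222): 8 bp
  [222,232): 10 bp

[1,2,2,4,4,5,5,5,6,6,7,7,8,8,8,8,9,9,10,10,10,10,10,11,13,13,15,26]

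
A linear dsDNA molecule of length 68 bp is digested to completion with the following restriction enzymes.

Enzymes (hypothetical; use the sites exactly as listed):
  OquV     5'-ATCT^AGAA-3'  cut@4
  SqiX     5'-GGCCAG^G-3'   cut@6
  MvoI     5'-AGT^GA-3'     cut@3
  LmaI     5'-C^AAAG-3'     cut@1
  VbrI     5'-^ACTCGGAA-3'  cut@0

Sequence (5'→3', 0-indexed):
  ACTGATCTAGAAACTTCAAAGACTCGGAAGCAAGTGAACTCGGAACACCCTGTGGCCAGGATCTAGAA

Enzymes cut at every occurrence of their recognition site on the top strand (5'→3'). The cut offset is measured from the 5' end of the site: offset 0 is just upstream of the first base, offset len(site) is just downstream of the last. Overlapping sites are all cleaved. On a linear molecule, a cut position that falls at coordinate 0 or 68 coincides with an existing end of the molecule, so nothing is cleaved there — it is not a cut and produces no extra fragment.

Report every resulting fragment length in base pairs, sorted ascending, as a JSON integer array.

[2,4,4,5,8,9,14,22]

Site scan:
  OquV (ATCTAGAA, off=4): starts [4, 60] → cuts [8, 64]
  SqiX (GGCCAGG, off=6): starts [53] → cuts [59]
  MvoI (AGTGA, off=3): starts [32] → cuts [35]
  LmaI (CAAAG, off=1): starts [16] → cuts [17]
  VbrI (ACTCGGAA, off=0): starts [21, 37] → cuts [21, 37]

Pooled cuts: [8, 17, 21, 35, 37, 59, 64]

Fragment lengths:
  [0,8): 8 bp
  [8,17): 9 bp
  [17,21): 4 bp
  [21,35): 14 bp
  [35,37): 2 bp
  [37,59): 22 bp
  [59,64): 5 bp
  [64,68): 4 bp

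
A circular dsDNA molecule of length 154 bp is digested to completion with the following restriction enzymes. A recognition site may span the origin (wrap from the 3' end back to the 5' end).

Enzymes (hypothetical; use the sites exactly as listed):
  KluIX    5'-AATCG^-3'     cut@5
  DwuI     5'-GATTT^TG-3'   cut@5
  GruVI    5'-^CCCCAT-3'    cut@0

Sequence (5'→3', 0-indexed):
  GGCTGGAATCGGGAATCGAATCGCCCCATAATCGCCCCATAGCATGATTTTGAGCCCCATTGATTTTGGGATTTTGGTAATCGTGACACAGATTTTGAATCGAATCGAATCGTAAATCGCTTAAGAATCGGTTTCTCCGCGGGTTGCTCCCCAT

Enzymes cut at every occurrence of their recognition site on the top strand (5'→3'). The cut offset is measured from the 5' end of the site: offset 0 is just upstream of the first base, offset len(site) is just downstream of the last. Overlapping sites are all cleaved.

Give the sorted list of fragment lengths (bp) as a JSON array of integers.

[4,5,5,5,7,7,7,8,9,11,11,12,12,16,17,18]

Scan for sites:
  KluIX (AATCG, off=5): starts [6, 13, 18, 29, 78, 97, 102, 107, 114, 125] → cuts [11, 18, 23, 34, 83, 102, 107, 112, 119, 130]
  DwuI (GATTTTG, off=5): starts [45, 61, 69, 90] → cuts [50, 66, 74, 95]
  GruVI (CCCCAT, off=0): starts [23, 34, 54, 148] → cuts [23, 34, 54, 148]

Pooled cuts: [11, 18, 23, 34, 50, 54, 66, 74, 83, 95, 102, 107, 112, 119, 130, 148]

Fragment lengths:
  11→18: 7 bp
  18→23: 5 bp
  23→34: 11 bp
  34→50: 16 bp
  50→54: 4 bp
  54→66: 12 bp
  66→74: 8 bp
  74→83: 9 bp
  83→95: 12 bp
  95→102: 7 bp
  102→107: 5 bp
  107→112: 5 bp
  112→119: 7 bp
  119→130: 11 bp
  130→148: 18 bp
  148→11 (wrap): 154-148+11 = 17 bp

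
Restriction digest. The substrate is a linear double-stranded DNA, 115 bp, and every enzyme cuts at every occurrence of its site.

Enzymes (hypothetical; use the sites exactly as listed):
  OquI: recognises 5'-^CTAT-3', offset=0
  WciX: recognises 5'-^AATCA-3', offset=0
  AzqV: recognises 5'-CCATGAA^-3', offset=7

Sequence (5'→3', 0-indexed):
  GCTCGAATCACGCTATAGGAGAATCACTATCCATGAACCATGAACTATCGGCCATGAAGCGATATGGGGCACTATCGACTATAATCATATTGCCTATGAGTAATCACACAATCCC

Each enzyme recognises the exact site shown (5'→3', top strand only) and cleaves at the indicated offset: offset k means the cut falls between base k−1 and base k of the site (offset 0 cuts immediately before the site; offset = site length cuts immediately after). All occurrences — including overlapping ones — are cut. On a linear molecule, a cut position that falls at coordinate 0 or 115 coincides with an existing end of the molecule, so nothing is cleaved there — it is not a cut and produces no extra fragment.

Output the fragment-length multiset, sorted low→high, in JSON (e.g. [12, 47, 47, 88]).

[4,5,5,7,7,7,8,9,11,11,13,14,14]

Site scan:
  OquI CTAT/0: at [12, 26, 44, 71, 78, 93] ⇒ [12, 26, 44, 71, 78, 93]
  WciX AATCA/0: at [5, 21, 82, 101] ⇒ [5, 21, 82, 101]
  AzqV CCATGAA/7: at [30, 37, 51] ⇒ [37, 44, 58]

Pooled cuts: [5, 12, 21, 26, 37, 44, 58, 71, 78, 82, 93, 101]

Fragment lengths:
  [0,5): 5 bp
  [5,12): 7 bp
  [12,21): 9 bp
  [21,26): 5 bp
  [26,37): 11 bp
  [37,44): 7 bp
  [44,58): 14 bp
  [58,71): 13 bp
  [71,78): 7 bp
  [78,82): 4 bp
  [82,93): 11 bp
  [93,101): 8 bp
  [101,115): 14 bp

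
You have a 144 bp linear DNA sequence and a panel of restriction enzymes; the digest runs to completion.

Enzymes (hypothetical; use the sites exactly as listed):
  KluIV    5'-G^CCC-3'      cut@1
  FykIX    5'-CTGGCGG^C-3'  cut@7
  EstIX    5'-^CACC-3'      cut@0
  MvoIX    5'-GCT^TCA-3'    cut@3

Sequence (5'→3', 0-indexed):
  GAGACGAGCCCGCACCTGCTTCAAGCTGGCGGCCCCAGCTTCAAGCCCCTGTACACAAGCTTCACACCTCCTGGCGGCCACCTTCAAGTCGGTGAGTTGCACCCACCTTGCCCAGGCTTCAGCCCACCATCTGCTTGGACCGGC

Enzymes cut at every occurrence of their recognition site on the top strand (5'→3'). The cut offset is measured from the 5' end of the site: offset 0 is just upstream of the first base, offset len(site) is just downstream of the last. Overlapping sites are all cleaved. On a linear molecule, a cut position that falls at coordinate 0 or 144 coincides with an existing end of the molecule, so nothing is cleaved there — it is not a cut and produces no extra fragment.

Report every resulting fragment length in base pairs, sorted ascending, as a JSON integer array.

[1,2,3,4,4,4,5,7,8,8,8,8,12,13,16,20,21]

Scan for sites:
  KluIV GCCC/1: at [7, 31, 44, 109, 121] ⇒ [8, 32, 45, 110, 122]
  FykIX CTGGCGGC/7: at [25, 70] ⇒ [32, 77]
  EstIX CACC/0: at [12, 64, 78, 99, 103, 124] ⇒ [12, 64, 78, 99, 103, 124]
  MvoIX GCTTCA/3: at [17, 37, 58, 115] ⇒ [20, 40, 61, 118]

All cut coordinates (distinct, sorted): [8, 12, 20, 32, 40, 45, 61, 64, 77, 78, 99, 103, 110, 118, 122, 124]

Fragments:
  [0,8): 8 bp
  [8,12): 4 bp
  [12,20): 8 bp
  [20,32): 12 bp
  [32,40): 8 bp
  [40,45): 5 bp
  [45,61): 16 bp
  [61,64): 3 bp
  [64,77): 13 bp
  [77,78): 1 bp
  [78,99): 21 bp
  [99,103): 4 bp
  [103,110): 7 bp
  [110,118): 8 bp
  [118,122): 4 bp
  [122,124): 2 bp
  [124,144): 20 bp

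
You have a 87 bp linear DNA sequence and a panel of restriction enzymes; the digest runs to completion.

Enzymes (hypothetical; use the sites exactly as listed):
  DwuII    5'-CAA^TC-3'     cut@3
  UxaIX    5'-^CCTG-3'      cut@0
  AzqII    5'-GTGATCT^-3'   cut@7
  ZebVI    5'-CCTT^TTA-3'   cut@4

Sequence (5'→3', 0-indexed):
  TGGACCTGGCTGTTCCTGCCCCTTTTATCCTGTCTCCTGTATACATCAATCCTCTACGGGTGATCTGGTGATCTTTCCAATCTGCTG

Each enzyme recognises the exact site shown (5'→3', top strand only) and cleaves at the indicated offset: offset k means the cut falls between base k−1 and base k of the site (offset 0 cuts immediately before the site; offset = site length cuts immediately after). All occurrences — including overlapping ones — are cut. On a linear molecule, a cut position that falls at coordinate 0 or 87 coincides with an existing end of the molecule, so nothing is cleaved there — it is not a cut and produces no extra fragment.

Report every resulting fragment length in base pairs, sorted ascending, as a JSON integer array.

[4,4,6,7,7,8,10,10,14,17]

Site scan:
  DwuII (CAATC, off=3): starts [46, 77] → cuts [49, 80]
  UxaIX (CCTG, off=0): starts [4, 14, 28, 35] → cuts [4, 14, 28, 35]
  AzqII (GTGATCT, off=7): starts [59, 67] → cuts [66, 74]
  ZebVI (CCTTTTA, off=4): starts [20] → cuts [24]

Pooled cuts: [4, 14, 24, 28, 35, 49, 66, 74, 80]

Fragments:
  [0,4): 4 bp
  [4,14): 10 bp
  [14,24): 10 bp
  [24,28): 4 bp
  [28,35): 7 bp
  [35,49): 14 bp
  [49,66): 17 bp
  [66,74): 8 bp
  [74,80): 6 bp
  [80,87): 7 bp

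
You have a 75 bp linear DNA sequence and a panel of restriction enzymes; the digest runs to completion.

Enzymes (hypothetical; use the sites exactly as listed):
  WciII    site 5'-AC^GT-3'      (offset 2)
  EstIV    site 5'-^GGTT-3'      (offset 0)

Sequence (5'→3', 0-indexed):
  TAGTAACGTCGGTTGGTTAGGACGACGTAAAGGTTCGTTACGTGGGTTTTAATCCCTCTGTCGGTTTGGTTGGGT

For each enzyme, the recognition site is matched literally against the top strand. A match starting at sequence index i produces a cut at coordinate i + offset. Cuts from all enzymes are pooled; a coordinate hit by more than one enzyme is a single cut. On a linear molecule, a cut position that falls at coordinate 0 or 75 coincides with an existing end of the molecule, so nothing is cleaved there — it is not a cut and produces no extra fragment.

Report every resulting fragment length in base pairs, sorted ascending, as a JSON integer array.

[3,3,4,5,5,7,8,10,12,18]

Scan for sites:
  WciII ACGT/2: at [5, 24, 39] ⇒ [7, 26, 41]
  EstIV GGTT/0: at [10, 14, 31, 44, 62, 67] ⇒ [10, 14, 31, 44, 62, 67]

All cut coordinates (distinct, sorted): [7, 10, 14, 26, 31, 41, 44, 62, 67]

Fragment lengths:
  [0,7): 7 bp
  [7,10): 3 bp
  [10,14): 4 bp
  [14,26): 12 bp
  [26,31): 5 bp
  [31,41): 10 bp
  [41,44): 3 bp
  [44,62): 18 bp
  [62,67): 5 bp
  [67,75): 8 bp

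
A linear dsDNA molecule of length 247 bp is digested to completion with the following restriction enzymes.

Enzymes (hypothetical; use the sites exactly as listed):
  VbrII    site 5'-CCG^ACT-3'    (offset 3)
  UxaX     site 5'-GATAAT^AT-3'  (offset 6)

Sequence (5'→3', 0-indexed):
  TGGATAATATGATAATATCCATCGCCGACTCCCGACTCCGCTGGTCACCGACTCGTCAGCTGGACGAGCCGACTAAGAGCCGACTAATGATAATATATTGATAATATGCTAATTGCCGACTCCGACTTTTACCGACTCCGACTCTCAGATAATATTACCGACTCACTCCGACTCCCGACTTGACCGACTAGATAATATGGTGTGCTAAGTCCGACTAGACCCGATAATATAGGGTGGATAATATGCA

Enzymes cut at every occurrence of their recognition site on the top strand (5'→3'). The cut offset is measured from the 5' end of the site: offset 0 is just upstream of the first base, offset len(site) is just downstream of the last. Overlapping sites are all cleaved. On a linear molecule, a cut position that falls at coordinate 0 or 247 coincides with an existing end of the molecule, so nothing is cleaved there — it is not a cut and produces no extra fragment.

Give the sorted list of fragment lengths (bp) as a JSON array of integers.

[5,6,6,7,7,7,8,8,9,10,10,10,11,11,11,12,13,13,14,15,16,17,21]

Site scan:
  VbrII (CCGACT, off=3): starts [24, 31, 47, 68, 79, 115, 121, 131, 137, 157, 167, 174, 183, 210] → cuts [27, 34, 50, 71, 82, 118, 124, 134, 140, 160, 170, 177, 186, 213]
  UxaX (GATAATAT, off=6): starts [2, 10, 88, 99, 147, 190, 222, 236] → cuts [8, 16, 94, 105, 153, 196, 228, 242]

All cut coordinates (distinct, sorted): [8, 16, 27, 34, 50, 71, 82, 94, 105, 118, 124, 134, 140, 153, 160, 170, 177, 186, 196, 213, 228, 242]

Fragment lengths:
  [0,8): 8 bp
  [8,16): 8 bp
  [16,27): 11 bp
  [27,34): 7 bp
  [34,50): 16 bp
  [50,71): 21 bp
  [71,82): 11 bp
  [82,94): 12 bp
  [94,105): 11 bp
  [105,118): 13 bp
  [118,124): 6 bp
  [124,134): 10 bp
  [134,140): 6 bp
  [140,153): 13 bp
  [153,160): 7 bp
  [160,170): 10 bp
  [170,177): 7 bp
  [177,186): 9 bp
  [186,196): 10 bp
  [196,213): 17 bp
  [213,228): 15 bp
  [228,242): 14 bp
  [242,247): 5 bp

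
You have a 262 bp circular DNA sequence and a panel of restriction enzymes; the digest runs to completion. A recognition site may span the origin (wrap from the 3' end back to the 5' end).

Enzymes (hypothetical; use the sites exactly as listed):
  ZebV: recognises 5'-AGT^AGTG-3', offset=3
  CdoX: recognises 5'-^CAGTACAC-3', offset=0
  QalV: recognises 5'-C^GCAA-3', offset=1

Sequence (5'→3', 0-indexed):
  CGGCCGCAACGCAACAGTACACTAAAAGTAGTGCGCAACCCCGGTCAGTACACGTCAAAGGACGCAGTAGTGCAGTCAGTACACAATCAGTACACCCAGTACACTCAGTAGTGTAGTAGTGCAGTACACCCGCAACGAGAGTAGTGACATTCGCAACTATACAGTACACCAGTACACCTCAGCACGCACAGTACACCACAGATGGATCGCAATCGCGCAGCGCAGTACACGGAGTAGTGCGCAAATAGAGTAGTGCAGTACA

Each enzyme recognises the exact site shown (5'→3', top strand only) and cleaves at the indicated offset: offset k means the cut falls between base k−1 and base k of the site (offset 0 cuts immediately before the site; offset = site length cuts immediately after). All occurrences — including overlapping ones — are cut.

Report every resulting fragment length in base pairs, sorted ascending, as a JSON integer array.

[4,4,4,5,5,5,8,8,8,9,9,10,10,11,11,11,11,12,13,13,14,15,19,20,23]

Per-enzyme occurrences:
  ZebV AGTAGTG/3: at [26, 65, 106, 114, 139, 232, 248] ⇒ [29, 68, 109, 117, 142, 235, 251]
  CdoX CAGTACAC/0: at [14, 45, 76, 87, 96, 121, 161, 169, 188, 222, 255] ⇒ [14, 45, 76, 87, 96, 121, 161, 169, 188, 222, 255]
  QalV CGCAA/1: at [4, 9, 33, 130, 151, 207, 239] ⇒ [5, 10, 34, 131, 152, 208, 240]

Pooled cuts: [5, 10, 14, 29, 34, 45, 68, 76, 87, 96, 109, 117, 121, 131, 142, 152, 161, 169, 188, 208, 222, 235, 240, 251, 255]

Fragment lengths:
  5→10: 5 bp
  10→14: 4 bp
  14→29: 15 bp
  29→34: 5 bp
  34→45: 11 bp
  45→68: 23 bp
  68→76: 8 bp
  76→87: 11 bp
  87→96: 9 bp
  96→109: 13 bp
  109→117: 8 bp
  117→121: 4 bp
  121→131: 10 bp
  131→142: 11 bp
  142→152: 10 bp
  152→161: 9 bp
  161→169: 8 bp
  169→188: 19 bp
  188→208: 20 bp
  208→222: 14 bp
  222→235: 13 bp
  235→240: 5 bp
  240→251: 11 bp
  251→255: 4 bp
  255→5 (wrap): 262-255+5 = 12 bp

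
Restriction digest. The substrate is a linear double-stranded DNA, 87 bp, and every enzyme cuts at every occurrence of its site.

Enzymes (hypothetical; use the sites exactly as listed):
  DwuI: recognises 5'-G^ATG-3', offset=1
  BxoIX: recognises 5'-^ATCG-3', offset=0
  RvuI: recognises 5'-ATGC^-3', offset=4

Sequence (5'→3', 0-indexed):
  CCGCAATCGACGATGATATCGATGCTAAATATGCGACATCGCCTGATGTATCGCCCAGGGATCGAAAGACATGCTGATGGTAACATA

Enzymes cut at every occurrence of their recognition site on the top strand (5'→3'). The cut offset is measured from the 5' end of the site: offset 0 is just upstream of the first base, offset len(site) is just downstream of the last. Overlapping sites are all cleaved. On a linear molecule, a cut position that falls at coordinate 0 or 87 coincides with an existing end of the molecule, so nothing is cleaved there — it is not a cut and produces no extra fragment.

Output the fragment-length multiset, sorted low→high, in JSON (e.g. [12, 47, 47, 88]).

[2,3,4,4,4,5,5,7,8,9,11,11,14]

Per-enzyme occurrences:
  DwuI GATG/1: at [11, 20, 44, 75] ⇒ [12, 21, 45, 76]
  BxoIX ATCG/0: at [5, 17, 37, 49, 60] ⇒ [5, 17, 37, 49, 60]
  RvuI ATGC/4: at [21, 30, 70] ⇒ [25, 34, 74]

All cut coordinates (distinct, sorted): [5, 12, 17, 21, 25, 34, 37, 45, 49, 60, 74, 76]

Fragment lengths:
  [0,5): 5 bp
  [5,12): 7 bp
  [12,17): 5 bp
  [17,21): 4 bp
  [21,25): 4 bp
  [25,34): 9 bp
  [34,37): 3 bp
  [37,45): 8 bp
  [45,49): 4 bp
  [49,60): 11 bp
  [60,74): 14 bp
  [74,76): 2 bp
  [76,87): 11 bp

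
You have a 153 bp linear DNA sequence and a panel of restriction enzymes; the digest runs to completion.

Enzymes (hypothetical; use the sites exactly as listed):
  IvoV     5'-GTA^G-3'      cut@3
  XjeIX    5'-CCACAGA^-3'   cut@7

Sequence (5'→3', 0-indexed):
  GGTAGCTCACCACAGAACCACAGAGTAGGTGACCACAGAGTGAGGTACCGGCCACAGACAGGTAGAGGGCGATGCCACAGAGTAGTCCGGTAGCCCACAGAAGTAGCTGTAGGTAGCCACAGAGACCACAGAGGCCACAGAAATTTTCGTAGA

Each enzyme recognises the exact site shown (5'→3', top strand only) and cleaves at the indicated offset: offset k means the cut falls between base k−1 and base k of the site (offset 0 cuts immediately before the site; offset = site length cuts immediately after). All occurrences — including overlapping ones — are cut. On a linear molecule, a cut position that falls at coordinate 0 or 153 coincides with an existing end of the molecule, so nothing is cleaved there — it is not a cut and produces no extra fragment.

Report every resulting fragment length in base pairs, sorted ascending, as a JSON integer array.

Site scan:
  IvoV GTAG/3: at [1, 24, 61, 81, 89, 102, 108, 112, 148] ⇒ [4, 27, 64, 84, 92, 105, 111, 115, 151]
  XjeIX CCACAGA/7: at [9, 17, 32, 51, 74, 94, 116, 125, 134] ⇒ [16, 24, 39, 58, 81, 101, 123, 132, 141]

All cut coordinates (distinct, sorted): [4, 16, 24, 27, 39, 58, 64, 81, 84, 92, 101, 105, 111, 115, 123, 132, 141, 151]

Fragment lengths:
  [0,4): 4 bp
  [4,16): 12 bp
  [16,24): 8 bp
  [24,27): 3 bp
  [27,39): 12 bp
  [39,58): 19 bp
  [58,64): 6 bp
  [64,81): 17 bp
  [81,84): 3 bp
  [84,92): 8 bp
  [92,101): 9 bp
  [101,105): 4 bp
  [105,111): 6 bp
  [111,115): 4 bp
  [115,123): 8 bp
  [123,132): 9 bp
  [132,141): 9 bp
  [141,151): 10 bp
  [151,153): 2 bp

[2,3,3,4,4,4,6,6,8,8,8,9,9,9,10,12,12,17,19]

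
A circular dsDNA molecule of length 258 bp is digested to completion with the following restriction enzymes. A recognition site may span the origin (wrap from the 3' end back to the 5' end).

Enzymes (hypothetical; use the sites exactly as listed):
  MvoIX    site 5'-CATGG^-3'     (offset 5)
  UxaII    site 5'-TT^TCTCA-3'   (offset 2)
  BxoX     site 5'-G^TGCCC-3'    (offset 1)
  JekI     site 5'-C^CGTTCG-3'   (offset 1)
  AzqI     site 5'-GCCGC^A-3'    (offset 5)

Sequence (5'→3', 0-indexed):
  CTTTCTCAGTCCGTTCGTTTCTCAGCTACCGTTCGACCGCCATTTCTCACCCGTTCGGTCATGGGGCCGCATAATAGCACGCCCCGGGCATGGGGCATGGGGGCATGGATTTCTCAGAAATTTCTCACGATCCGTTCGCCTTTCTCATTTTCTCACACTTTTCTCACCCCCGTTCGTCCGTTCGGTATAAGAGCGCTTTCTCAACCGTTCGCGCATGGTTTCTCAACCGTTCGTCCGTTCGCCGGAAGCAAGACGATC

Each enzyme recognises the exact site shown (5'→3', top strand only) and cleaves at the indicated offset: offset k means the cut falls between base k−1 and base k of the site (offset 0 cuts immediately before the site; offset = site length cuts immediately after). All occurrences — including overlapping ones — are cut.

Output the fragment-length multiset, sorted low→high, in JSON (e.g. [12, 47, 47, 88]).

Per-enzyme occurrences:
  MvoIX CATGG/5: at [59, 88, 95, 103, 213] ⇒ [64, 93, 100, 108, 218]
  UxaII TTTCTCA/2: at [1, 17, 42, 109, 120, 140, 148, 159, 196, 218] ⇒ [3, 19, 44, 111, 122, 142, 150, 161, 198, 220]
  BxoX (GTGCCC, off=1): no sites
  JekI CCGTTCG/1: at [10, 28, 50, 131, 169, 177, 204, 226, 234] ⇒ [11, 29, 51, 132, 170, 178, 205, 227, 235]
  AzqI GCCGCA/5: at [65] ⇒ [70]

Pooled cuts: [3, 11, 19, 29, 44, 51, 64, 70, 93, 100, 108, 111, 122, 132, 142, 150, 161, 170, 178, 198, 205, 218, 220, 227, 235]

Fragment lengths:
  3→11: 8 bp
  11→19: 8 bp
  19→29: 10 bp
  29→44: 15 bp
  44→51: 7 bp
  51→64: 13 bp
  64→70: 6 bp
  70→93: 23 bp
  93→100: 7 bp
  100→108: 8 bp
  108→111: 3 bp
  111→122: 11 bp
  122→132: 10 bp
  132→142: 10 bp
  142→150: 8 bp
  150→161: 11 bp
  161→170: 9 bp
  170→178: 8 bp
  178→198: 20 bp
  198→205: 7 bp
  205→218: 13 bp
  218→220: 2 bp
  220→227: 7 bp
  227→235: 8 bp
  235→3 (wrap): 258-235+3 = 26 bp

[2,3,6,7,7,7,7,8,8,8,8,8,8,9,10,10,10,11,11,13,13,15,20,23,26]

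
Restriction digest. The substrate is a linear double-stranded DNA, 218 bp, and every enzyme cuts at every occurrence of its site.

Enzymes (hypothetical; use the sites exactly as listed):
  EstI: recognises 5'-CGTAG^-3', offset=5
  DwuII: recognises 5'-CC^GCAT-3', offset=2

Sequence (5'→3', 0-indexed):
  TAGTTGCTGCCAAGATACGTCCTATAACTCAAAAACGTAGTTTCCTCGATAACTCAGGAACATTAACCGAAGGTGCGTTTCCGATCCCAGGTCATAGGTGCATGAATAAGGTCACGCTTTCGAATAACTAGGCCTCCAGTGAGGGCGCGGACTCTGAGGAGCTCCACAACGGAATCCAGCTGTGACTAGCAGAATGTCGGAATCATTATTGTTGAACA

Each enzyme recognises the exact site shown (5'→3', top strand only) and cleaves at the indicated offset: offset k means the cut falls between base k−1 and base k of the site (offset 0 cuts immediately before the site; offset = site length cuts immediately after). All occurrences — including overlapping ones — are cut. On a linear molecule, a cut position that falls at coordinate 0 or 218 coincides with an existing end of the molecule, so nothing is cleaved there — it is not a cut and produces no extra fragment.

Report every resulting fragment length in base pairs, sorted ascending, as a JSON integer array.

[40,178]

Site scan:
  EstI CGTAG/5: at [35] ⇒ [40]
  DwuII (CCGCAT, off=2): no sites

All cut coordinates (distinct, sorted): [40]

Fragments:
  [0,40): 40 bp
  [40,218): 178 bp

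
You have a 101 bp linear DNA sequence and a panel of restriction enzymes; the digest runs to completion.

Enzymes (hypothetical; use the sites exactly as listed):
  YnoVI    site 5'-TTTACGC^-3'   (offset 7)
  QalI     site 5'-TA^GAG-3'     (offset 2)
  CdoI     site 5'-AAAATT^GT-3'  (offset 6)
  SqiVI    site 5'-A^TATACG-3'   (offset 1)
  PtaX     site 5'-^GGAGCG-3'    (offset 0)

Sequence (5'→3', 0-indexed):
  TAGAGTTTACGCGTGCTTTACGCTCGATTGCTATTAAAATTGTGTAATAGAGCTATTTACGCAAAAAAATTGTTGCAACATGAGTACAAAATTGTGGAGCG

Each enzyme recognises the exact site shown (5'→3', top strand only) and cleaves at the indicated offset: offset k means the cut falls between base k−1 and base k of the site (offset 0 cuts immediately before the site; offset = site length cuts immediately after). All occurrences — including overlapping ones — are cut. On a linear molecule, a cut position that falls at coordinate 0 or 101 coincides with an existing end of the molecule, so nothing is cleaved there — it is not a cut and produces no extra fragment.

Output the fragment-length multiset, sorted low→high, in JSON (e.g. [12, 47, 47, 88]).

Per-enzyme occurrences:
  YnoVI (TTTACGC, off=7): starts [5, 16, 55] → cuts [12, 23, 62]
  QalI (TAGAG, off=2): starts [0, 47] → cuts [2, 49]
  CdoI (AAAATTGT, off=6): starts [35, 65, 87] → cuts [41, 71, 93]
  SqiVI (ATATACG, off=1): no sites
  PtaX (GGAGCG, off=0): starts [95] → cuts [95]

Pooled cuts: [2, 12, 23, 41, 49, 62, 71, 93, 95]

Fragments:
  [0,2): 2 bp
  [2,12): 10 bp
  [12,23): 11 bp
  [23,41): 18 bp
  [41,49): 8 bp
  [49,62): 13 bp
  [62,71): 9 bp
  [71,93): 22 bp
  [93,95): 2 bp
  [95,101): 6 bp

[2,2,6,8,9,10,11,13,18,22]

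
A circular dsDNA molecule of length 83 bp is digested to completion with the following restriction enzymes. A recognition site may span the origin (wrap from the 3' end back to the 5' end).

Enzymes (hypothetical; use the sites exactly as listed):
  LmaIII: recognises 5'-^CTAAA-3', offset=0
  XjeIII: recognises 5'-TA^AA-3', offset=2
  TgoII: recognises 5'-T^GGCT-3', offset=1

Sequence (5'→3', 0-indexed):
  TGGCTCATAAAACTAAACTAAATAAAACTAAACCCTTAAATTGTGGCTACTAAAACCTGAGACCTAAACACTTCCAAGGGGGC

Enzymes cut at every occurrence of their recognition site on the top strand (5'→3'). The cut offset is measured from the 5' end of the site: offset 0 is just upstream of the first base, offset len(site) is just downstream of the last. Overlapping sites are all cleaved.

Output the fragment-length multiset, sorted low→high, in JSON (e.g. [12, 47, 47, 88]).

[2,3,3,3,3,3,3,3,4,5,6,8,8,11,18]

Scan for sites:
  LmaIII CTAAA/0: at [12, 17, 27, 49, 63] ⇒ [12, 17, 27, 49, 63]
  XjeIII TAAA/2: at [7, 13, 18, 22, 28, 36, 50, 64] ⇒ [9, 15, 20, 24, 30, 38, 52, 66]
  TgoII TGGCT/1: at [0, 43] ⇒ [1, 44]

Pooled cuts: [1, 9, 12, 15, 17, 20, 24, 27, 30, 38, 44, 49, 52, 63, 66]

Fragment lengths:
  1→9: 8 bp
  9→12: 3 bp
  12→15: 3 bp
  15→17: 2 bp
  17→20: 3 bp
  20→24: 4 bp
  24→27: 3 bp
  27→30: 3 bp
  30→38: 8 bp
  38→44: 6 bp
  44→49: 5 bp
  49→52: 3 bp
  52→63: 11 bp
  63→66: 3 bp
  66→1 (wrap): 83-66+1 = 18 bp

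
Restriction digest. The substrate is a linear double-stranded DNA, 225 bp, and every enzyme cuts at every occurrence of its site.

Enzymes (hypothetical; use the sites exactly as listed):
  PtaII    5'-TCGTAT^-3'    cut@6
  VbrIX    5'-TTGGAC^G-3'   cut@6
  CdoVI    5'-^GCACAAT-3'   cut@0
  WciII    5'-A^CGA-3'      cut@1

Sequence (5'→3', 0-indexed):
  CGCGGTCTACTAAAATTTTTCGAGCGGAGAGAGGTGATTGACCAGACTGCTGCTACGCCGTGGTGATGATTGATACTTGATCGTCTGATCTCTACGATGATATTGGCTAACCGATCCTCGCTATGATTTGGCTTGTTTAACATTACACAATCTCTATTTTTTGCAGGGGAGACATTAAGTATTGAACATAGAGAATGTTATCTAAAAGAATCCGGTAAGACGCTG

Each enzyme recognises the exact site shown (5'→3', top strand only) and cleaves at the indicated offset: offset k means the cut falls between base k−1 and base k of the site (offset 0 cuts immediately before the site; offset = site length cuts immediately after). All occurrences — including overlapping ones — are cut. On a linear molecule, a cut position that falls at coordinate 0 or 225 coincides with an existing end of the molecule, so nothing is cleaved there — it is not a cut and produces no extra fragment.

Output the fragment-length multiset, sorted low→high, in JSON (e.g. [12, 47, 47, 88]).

[94,131]

Site scan:
  PtaII (TCGTAT, off=6): no sites
  VbrIX (TTGGACG, off=6): no sites
  CdoVI (GCACAAT, off=0): no sites
  WciII (ACGA, off=1): starts [93] → cuts [94]

All cut coordinates (distinct, sorted): [94]

Fragment lengths:
  [0,94): 94 bp
  [94,225): 131 bp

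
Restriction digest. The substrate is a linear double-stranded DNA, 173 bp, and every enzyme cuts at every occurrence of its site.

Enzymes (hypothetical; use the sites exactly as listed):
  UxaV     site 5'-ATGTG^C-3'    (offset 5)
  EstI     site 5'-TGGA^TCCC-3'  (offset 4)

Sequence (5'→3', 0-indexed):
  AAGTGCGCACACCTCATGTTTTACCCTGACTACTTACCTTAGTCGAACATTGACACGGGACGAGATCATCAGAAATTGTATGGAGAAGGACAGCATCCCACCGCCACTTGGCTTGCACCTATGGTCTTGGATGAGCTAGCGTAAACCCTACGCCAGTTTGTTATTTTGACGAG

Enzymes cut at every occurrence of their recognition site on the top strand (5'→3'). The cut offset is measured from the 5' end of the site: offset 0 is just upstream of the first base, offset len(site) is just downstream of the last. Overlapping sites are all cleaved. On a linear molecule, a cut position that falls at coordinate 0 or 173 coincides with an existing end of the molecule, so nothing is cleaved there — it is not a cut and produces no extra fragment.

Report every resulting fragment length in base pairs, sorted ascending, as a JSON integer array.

[173]

Scan for sites:
  UxaV (ATGTGC, off=5): no sites
  EstI (TGGATCCC, off=4): no sites

Pooled cuts: ∅

Fragment lengths:
  no cuts → one linear fragment of 173 bp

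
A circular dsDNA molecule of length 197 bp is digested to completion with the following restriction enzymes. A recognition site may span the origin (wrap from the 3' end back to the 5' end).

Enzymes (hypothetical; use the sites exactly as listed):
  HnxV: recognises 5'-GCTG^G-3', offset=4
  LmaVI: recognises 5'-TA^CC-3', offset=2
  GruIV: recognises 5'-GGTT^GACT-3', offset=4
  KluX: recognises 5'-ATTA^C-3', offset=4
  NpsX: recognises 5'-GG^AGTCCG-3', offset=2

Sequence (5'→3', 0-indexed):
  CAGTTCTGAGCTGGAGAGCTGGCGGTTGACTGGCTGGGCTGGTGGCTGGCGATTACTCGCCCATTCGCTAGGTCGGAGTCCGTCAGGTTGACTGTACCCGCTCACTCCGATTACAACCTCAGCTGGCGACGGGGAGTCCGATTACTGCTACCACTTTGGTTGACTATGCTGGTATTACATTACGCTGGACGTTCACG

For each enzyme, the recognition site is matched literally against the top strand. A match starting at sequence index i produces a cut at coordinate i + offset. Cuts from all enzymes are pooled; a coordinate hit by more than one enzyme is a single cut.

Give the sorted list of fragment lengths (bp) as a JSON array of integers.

Scan for sites:
  HnxV GCTGG/4: at [9, 17, 32, 37, 44, 121, 167, 183] ⇒ [13, 21, 36, 41, 48, 125, 171, 187]
  LmaVI TACC/2: at [94, 148] ⇒ [96, 150]
  GruIV GGTTGACT/4: at [23, 85, 157] ⇒ [27, 89, 161]
  KluX ATTAC/4: at [51, 109, 140, 173, 178] ⇒ [55, 113, 144, 177, 182]
  NpsX GGAGTCCG/2: at [74, 132] ⇒ [76, 134]

All cut coordinates (distinct, sorted): [13, 21, 27, 36, 41, 48, 55, 76, 89, 96, 113, 125, 134, 144, 150, 161, 171, 177, 182, 187]

Fragment lengths:
  13→21: 8 bp
  21→27: 6 bp
  27→36: 9 bp
  36→41: 5 bp
  41→48: 7 bp
  48→55: 7 bp
  55→76: 21 bp
  76→89: 13 bp
  89→96: 7 bp
  96→113: 17 bp
  113→125: 12 bp
  125→134: 9 bp
  134→144: 10 bp
  144→150: 6 bp
  150→161: 11 bp
  161→171: 10 bp
  171→177: 6 bp
  177→182: 5 bp
  182→187: 5 bp
  187→13 (wrap): 197-187+13 = 23 bp

[5,5,5,6,6,6,7,7,7,8,9,9,10,10,11,12,13,17,21,23]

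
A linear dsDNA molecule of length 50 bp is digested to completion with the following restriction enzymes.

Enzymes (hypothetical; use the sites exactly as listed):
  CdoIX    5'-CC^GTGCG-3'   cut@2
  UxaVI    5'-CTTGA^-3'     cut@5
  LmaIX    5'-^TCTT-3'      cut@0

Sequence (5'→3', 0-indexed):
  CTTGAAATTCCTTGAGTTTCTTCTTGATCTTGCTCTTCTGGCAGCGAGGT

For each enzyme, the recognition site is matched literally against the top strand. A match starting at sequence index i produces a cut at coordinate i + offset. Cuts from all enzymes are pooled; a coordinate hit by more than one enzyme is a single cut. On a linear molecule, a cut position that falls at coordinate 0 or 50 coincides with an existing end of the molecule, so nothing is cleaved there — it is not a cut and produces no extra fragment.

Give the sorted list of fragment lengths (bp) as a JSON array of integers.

Per-enzyme occurrences:
  CdoIX (CCGTGCG, off=2): no sites
  UxaVI (CTTGA, off=5): starts [0, 10, 22] → cuts [5, 15, 27]
  LmaIX (TCTT, off=0): starts [18, 21, 27, 33] → cuts [18, 21, 27, 33]

Pooled cuts: [5, 15, 18, 21, 27, 33]

Fragment lengths:
  [0,5): 5 bp
  [5,15): 10 bp
  [15,18): 3 bp
  [18,21): 3 bp
  [21,27): 6 bp
  [27,33): 6 bp
  [33,50): 17 bp

[3,3,5,6,6,10,17]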